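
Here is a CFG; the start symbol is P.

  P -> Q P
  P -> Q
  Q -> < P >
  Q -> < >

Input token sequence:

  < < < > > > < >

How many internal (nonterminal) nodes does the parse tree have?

8

[P [Q < [P [Q < [P [Q < >]] >]] >] [P [Q < >]]]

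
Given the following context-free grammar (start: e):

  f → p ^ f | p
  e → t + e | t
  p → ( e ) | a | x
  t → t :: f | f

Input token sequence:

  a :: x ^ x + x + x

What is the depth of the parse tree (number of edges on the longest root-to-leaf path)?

[e [t [t [f [p a]]] :: [f [p x] ^ [f [p x]]]] + [e [t [f [p x]]] + [e [t [f [p x]]]]]]

6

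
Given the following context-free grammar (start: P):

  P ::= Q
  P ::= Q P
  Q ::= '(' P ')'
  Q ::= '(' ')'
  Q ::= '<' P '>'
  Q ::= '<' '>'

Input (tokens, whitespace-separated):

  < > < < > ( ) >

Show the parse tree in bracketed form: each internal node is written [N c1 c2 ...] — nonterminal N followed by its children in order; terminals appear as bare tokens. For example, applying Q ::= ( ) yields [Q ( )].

[P [Q < >] [P [Q < [P [Q < >] [P [Q ( )]]] >]]]

P
Q P
< > P
< > Q
< > < P >
< > < Q P >
< > < < > P >
< > < < > Q >
< > < < > ( ) >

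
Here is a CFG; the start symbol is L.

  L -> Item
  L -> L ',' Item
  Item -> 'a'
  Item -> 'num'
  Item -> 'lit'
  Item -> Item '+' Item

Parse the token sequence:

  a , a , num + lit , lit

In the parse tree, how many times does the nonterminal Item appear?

[L [L [L [L [Item a]] , [Item a]] , [Item [Item num] + [Item lit]]] , [Item lit]]

6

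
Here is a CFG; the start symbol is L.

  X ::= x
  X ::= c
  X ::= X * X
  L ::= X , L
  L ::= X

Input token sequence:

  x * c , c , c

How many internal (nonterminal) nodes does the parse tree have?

8

[L [X [X x] * [X c]] , [L [X c] , [L [X c]]]]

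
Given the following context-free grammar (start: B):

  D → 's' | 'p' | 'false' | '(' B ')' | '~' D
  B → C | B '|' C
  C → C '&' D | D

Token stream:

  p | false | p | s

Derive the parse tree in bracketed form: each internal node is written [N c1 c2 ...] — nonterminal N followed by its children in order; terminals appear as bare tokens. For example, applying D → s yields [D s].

B
B | C
B | C | C
B | C | C | C
C | C | C | C
D | C | C | C
p | C | C | C
p | D | C | C
p | false | C | C
p | false | D | C
p | false | p | C
p | false | p | D
p | false | p | s

[B [B [B [B [C [D p]]] | [C [D false]]] | [C [D p]]] | [C [D s]]]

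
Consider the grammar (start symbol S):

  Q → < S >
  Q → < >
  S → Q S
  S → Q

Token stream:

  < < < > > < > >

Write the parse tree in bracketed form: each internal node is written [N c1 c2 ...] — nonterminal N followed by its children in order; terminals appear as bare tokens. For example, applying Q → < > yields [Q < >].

S
Q
< S >
< Q S >
< < S > S >
< < Q > S >
< < < > > S >
< < < > > Q >
< < < > > < > >

[S [Q < [S [Q < [S [Q < >]] >] [S [Q < >]]] >]]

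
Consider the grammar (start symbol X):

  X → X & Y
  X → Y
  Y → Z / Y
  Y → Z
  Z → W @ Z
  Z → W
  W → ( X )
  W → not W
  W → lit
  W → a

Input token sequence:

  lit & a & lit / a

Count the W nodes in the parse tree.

4

[X [X [X [Y [Z [W lit]]]] & [Y [Z [W a]]]] & [Y [Z [W lit]] / [Y [Z [W a]]]]]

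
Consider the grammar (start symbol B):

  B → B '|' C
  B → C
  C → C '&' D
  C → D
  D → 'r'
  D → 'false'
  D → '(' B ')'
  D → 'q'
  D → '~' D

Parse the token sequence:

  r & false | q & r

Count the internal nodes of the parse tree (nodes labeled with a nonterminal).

[B [B [C [C [D r]] & [D false]]] | [C [C [D q]] & [D r]]]

10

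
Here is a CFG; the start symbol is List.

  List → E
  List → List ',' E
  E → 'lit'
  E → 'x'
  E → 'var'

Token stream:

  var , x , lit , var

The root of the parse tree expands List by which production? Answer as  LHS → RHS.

List → List ',' E

[List [List [List [List [E var]] , [E x]] , [E lit]] , [E var]]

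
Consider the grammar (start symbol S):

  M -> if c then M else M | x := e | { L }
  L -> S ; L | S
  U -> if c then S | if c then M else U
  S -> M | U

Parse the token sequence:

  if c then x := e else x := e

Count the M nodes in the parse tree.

3

[S [M if c then [M x := e] else [M x := e]]]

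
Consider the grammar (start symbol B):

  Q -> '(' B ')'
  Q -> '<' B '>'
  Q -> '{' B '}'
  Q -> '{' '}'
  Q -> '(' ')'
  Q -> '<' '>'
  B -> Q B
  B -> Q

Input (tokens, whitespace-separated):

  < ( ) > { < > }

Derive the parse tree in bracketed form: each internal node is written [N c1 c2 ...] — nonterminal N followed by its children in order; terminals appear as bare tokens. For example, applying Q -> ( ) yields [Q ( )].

B
Q B
< B > B
< Q > B
< ( ) > B
< ( ) > Q
< ( ) > { B }
< ( ) > { Q }
< ( ) > { < > }

[B [Q < [B [Q ( )]] >] [B [Q { [B [Q < >]] }]]]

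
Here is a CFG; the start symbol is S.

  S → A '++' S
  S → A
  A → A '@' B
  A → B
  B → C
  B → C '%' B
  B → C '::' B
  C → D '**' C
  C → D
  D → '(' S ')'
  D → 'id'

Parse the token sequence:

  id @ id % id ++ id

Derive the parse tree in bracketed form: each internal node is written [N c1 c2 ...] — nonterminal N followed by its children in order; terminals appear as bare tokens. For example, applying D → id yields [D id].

[S [A [A [B [C [D id]]]] @ [B [C [D id]] % [B [C [D id]]]]] ++ [S [A [B [C [D id]]]]]]

S
A ++ S
A @ B ++ S
B @ B ++ S
C @ B ++ S
D @ B ++ S
id @ B ++ S
id @ C % B ++ S
id @ D % B ++ S
id @ id % B ++ S
id @ id % C ++ S
id @ id % D ++ S
id @ id % id ++ S
id @ id % id ++ A
id @ id % id ++ B
id @ id % id ++ C
id @ id % id ++ D
id @ id % id ++ id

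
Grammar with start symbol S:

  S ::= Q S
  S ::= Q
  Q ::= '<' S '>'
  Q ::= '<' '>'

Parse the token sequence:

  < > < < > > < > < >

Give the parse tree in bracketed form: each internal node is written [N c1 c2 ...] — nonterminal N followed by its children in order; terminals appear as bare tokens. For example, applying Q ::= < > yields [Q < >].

S
Q S
< > S
< > Q S
< > < S > S
< > < Q > S
< > < < > > S
< > < < > > Q S
< > < < > > < > S
< > < < > > < > Q
< > < < > > < > < >

[S [Q < >] [S [Q < [S [Q < >]] >] [S [Q < >] [S [Q < >]]]]]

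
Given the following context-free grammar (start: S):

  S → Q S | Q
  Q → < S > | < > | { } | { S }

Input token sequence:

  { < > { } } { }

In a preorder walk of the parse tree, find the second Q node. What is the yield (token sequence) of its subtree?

[S [Q { [S [Q < >] [S [Q { }]]] }] [S [Q { }]]]

< >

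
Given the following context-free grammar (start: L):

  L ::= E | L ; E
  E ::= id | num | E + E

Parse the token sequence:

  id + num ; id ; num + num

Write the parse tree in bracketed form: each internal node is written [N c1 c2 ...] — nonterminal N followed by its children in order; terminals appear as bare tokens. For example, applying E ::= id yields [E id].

[L [L [L [E [E id] + [E num]]] ; [E id]] ; [E [E num] + [E num]]]

L
L ; E
L ; E ; E
E ; E ; E
E + E ; E ; E
id + E ; E ; E
id + num ; E ; E
id + num ; id ; E
id + num ; id ; E + E
id + num ; id ; num + E
id + num ; id ; num + num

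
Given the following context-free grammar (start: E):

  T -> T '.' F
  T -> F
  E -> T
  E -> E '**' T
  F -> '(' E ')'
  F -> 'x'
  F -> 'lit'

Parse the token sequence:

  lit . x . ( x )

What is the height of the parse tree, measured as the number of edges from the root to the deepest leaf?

[E [T [T [T [F lit]] . [F x]] . [F ( [E [T [F x]]] )]]]

6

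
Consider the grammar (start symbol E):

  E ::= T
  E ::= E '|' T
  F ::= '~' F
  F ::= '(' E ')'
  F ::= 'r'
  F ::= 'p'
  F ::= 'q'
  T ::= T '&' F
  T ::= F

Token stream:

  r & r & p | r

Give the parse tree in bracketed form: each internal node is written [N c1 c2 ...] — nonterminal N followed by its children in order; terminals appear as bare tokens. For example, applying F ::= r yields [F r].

[E [E [T [T [T [F r]] & [F r]] & [F p]]] | [T [F r]]]

E
E | T
T | T
T & F | T
T & F & F | T
F & F & F | T
r & F & F | T
r & r & F | T
r & r & p | T
r & r & p | F
r & r & p | r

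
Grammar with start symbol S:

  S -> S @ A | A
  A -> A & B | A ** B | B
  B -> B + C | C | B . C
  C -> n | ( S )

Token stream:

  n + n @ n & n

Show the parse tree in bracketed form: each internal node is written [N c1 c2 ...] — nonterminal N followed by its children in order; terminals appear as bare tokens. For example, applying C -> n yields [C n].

S
S @ A
A @ A
B @ A
B + C @ A
C + C @ A
n + C @ A
n + n @ A
n + n @ A & B
n + n @ B & B
n + n @ C & B
n + n @ n & B
n + n @ n & C
n + n @ n & n

[S [S [A [B [B [C n]] + [C n]]]] @ [A [A [B [C n]]] & [B [C n]]]]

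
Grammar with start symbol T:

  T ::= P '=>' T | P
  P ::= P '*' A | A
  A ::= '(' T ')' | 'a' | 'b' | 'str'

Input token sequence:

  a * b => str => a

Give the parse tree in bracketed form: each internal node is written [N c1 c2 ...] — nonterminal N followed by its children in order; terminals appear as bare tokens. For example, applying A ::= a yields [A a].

T
P => T
P * A => T
A * A => T
a * A => T
a * b => T
a * b => P => T
a * b => A => T
a * b => str => T
a * b => str => P
a * b => str => A
a * b => str => a

[T [P [P [A a]] * [A b]] => [T [P [A str]] => [T [P [A a]]]]]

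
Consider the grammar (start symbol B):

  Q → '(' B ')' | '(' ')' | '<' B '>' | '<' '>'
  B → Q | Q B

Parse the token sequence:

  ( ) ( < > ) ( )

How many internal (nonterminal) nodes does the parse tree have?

[B [Q ( )] [B [Q ( [B [Q < >]] )] [B [Q ( )]]]]

8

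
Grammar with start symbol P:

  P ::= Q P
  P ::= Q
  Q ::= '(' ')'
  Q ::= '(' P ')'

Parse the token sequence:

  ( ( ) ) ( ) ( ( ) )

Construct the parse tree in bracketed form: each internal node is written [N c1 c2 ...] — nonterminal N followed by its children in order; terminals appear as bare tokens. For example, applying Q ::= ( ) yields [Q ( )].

P
Q P
( P ) P
( Q ) P
( ( ) ) P
( ( ) ) Q P
( ( ) ) ( ) P
( ( ) ) ( ) Q
( ( ) ) ( ) ( P )
( ( ) ) ( ) ( Q )
( ( ) ) ( ) ( ( ) )

[P [Q ( [P [Q ( )]] )] [P [Q ( )] [P [Q ( [P [Q ( )]] )]]]]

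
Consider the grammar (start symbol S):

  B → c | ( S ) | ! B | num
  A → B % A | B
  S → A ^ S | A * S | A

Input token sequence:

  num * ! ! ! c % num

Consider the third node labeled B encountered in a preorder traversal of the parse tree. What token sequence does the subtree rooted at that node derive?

! ! c

[S [A [B num]] * [S [A [B ! [B ! [B ! [B c]]]] % [A [B num]]]]]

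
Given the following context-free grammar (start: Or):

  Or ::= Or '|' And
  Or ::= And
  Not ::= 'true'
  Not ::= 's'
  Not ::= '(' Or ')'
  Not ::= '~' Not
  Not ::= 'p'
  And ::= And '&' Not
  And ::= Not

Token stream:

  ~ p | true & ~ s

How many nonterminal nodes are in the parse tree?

[Or [Or [And [Not ~ [Not p]]]] | [And [And [Not true]] & [Not ~ [Not s]]]]

10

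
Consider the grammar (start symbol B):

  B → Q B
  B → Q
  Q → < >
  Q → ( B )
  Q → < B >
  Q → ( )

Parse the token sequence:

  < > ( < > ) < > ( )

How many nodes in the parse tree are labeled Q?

[B [Q < >] [B [Q ( [B [Q < >]] )] [B [Q < >] [B [Q ( )]]]]]

5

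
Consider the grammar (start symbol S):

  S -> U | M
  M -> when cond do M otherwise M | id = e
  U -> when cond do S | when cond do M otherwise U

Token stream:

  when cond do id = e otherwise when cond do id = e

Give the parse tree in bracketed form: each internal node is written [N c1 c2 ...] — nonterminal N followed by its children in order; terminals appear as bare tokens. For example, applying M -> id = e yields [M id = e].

[S [U when cond do [M id = e] otherwise [U when cond do [S [M id = e]]]]]

S
U
when cond do M otherwise U
when cond do id = e otherwise U
when cond do id = e otherwise when cond do S
when cond do id = e otherwise when cond do M
when cond do id = e otherwise when cond do id = e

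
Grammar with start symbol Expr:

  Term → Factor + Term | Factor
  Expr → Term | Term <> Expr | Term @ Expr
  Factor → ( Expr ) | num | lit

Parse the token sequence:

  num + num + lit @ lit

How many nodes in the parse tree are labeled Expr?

2

[Expr [Term [Factor num] + [Term [Factor num] + [Term [Factor lit]]]] @ [Expr [Term [Factor lit]]]]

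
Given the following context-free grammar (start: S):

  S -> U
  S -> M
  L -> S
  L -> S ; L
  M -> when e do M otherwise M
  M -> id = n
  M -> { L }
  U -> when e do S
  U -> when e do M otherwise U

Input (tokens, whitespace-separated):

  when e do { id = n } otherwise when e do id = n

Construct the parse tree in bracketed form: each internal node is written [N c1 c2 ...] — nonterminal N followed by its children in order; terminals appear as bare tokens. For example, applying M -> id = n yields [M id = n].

S
U
when e do M otherwise U
when e do { L } otherwise U
when e do { S } otherwise U
when e do { M } otherwise U
when e do { id = n } otherwise U
when e do { id = n } otherwise when e do S
when e do { id = n } otherwise when e do M
when e do { id = n } otherwise when e do id = n

[S [U when e do [M { [L [S [M id = n]]] }] otherwise [U when e do [S [M id = n]]]]]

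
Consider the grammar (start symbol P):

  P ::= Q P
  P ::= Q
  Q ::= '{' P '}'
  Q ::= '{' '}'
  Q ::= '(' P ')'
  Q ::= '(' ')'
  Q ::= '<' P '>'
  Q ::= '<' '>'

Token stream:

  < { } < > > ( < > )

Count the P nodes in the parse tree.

[P [Q < [P [Q { }] [P [Q < >]]] >] [P [Q ( [P [Q < >]] )]]]

5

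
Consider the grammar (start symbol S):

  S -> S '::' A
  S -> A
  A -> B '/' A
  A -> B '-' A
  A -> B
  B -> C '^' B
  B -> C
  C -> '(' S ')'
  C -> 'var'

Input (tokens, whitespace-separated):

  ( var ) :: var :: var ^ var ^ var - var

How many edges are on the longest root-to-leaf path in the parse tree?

10

[S [S [S [A [B [C ( [S [A [B [C var]]]] )]]]] :: [A [B [C var]]]] :: [A [B [C var] ^ [B [C var] ^ [B [C var]]]] - [A [B [C var]]]]]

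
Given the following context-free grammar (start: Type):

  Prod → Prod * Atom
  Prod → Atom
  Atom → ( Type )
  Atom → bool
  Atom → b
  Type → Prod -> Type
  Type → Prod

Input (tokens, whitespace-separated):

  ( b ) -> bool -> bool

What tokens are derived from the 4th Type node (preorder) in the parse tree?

[Type [Prod [Atom ( [Type [Prod [Atom b]]] )]] -> [Type [Prod [Atom bool]] -> [Type [Prod [Atom bool]]]]]

bool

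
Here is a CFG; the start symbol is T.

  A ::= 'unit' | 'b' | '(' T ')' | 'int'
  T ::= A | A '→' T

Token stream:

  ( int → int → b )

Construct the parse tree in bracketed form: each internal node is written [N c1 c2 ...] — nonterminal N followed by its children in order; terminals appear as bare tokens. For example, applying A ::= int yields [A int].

T
A
( T )
( A → T )
( int → T )
( int → A → T )
( int → int → T )
( int → int → A )
( int → int → b )

[T [A ( [T [A int] → [T [A int] → [T [A b]]]] )]]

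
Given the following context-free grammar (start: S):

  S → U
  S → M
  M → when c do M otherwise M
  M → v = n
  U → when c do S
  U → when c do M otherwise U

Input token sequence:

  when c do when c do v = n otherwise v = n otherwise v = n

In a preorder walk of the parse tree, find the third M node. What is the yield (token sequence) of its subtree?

v = n

[S [M when c do [M when c do [M v = n] otherwise [M v = n]] otherwise [M v = n]]]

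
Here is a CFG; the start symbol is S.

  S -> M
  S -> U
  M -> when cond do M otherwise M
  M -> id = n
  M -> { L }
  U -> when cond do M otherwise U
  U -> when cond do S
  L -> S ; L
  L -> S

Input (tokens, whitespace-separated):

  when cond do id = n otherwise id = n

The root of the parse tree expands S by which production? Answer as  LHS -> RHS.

S -> M

[S [M when cond do [M id = n] otherwise [M id = n]]]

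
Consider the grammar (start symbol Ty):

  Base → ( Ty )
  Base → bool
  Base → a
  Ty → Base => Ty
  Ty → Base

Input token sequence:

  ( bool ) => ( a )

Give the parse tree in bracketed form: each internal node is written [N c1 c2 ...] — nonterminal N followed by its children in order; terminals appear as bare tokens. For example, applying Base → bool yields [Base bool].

[Ty [Base ( [Ty [Base bool]] )] => [Ty [Base ( [Ty [Base a]] )]]]

Ty
Base => Ty
( Ty ) => Ty
( Base ) => Ty
( bool ) => Ty
( bool ) => Base
( bool ) => ( Ty )
( bool ) => ( Base )
( bool ) => ( a )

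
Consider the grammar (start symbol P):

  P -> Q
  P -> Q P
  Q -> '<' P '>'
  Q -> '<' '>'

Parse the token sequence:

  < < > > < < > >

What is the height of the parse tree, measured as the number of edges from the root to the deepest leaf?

[P [Q < [P [Q < >]] >] [P [Q < [P [Q < >]] >]]]

5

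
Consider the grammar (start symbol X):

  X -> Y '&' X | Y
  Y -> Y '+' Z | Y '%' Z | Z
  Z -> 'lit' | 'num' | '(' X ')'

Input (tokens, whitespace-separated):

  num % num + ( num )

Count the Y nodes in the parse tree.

[X [Y [Y [Y [Z num]] % [Z num]] + [Z ( [X [Y [Z num]]] )]]]

4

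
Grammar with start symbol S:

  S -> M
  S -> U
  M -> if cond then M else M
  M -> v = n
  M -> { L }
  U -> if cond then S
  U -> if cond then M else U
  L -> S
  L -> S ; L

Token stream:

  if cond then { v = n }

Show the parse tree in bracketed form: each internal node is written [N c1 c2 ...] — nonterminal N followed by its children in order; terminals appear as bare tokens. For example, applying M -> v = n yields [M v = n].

S
U
if cond then S
if cond then M
if cond then { L }
if cond then { S }
if cond then { M }
if cond then { v = n }

[S [U if cond then [S [M { [L [S [M v = n]]] }]]]]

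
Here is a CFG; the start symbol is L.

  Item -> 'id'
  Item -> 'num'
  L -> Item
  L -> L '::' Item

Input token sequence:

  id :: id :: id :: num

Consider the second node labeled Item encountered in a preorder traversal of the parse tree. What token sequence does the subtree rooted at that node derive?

id

[L [L [L [L [Item id]] :: [Item id]] :: [Item id]] :: [Item num]]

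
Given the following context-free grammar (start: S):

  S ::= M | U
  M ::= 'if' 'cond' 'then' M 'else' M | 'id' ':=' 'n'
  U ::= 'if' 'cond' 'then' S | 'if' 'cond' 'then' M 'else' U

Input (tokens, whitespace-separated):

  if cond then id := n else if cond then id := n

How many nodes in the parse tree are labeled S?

[S [U if cond then [M id := n] else [U if cond then [S [M id := n]]]]]

2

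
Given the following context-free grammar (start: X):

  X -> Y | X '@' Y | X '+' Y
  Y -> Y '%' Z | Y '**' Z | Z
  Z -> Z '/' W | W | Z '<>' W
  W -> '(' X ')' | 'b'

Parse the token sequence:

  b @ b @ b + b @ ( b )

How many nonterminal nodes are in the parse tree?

24

[X [X [X [X [X [Y [Z [W b]]]] @ [Y [Z [W b]]]] @ [Y [Z [W b]]]] + [Y [Z [W b]]]] @ [Y [Z [W ( [X [Y [Z [W b]]]] )]]]]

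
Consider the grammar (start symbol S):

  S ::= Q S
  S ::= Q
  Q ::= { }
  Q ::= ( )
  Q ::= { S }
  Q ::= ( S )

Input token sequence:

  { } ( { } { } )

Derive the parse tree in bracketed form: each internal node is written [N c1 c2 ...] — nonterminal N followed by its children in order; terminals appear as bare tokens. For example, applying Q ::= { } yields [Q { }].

S
Q S
{ } S
{ } Q
{ } ( S )
{ } ( Q S )
{ } ( { } S )
{ } ( { } Q )
{ } ( { } { } )

[S [Q { }] [S [Q ( [S [Q { }] [S [Q { }]]] )]]]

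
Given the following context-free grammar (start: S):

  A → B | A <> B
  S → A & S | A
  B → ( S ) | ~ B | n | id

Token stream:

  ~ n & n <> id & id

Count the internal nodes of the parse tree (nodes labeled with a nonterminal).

[S [A [B ~ [B n]]] & [S [A [A [B n]] <> [B id]] & [S [A [B id]]]]]

12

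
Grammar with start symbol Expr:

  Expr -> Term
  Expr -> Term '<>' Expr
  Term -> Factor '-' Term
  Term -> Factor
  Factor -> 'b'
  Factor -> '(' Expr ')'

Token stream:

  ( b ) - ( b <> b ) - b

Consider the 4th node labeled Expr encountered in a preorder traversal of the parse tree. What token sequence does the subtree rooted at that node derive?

b

[Expr [Term [Factor ( [Expr [Term [Factor b]]] )] - [Term [Factor ( [Expr [Term [Factor b]] <> [Expr [Term [Factor b]]]] )] - [Term [Factor b]]]]]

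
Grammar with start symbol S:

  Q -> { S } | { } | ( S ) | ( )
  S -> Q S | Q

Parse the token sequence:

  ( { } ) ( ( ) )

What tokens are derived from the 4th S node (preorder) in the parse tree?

( )

[S [Q ( [S [Q { }]] )] [S [Q ( [S [Q ( )]] )]]]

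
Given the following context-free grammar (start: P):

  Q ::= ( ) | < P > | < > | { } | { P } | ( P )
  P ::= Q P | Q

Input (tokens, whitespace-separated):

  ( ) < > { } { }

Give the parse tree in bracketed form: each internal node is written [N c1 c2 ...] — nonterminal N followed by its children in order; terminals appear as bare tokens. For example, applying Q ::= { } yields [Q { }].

P
Q P
( ) P
( ) Q P
( ) < > P
( ) < > Q P
( ) < > { } P
( ) < > { } Q
( ) < > { } { }

[P [Q ( )] [P [Q < >] [P [Q { }] [P [Q { }]]]]]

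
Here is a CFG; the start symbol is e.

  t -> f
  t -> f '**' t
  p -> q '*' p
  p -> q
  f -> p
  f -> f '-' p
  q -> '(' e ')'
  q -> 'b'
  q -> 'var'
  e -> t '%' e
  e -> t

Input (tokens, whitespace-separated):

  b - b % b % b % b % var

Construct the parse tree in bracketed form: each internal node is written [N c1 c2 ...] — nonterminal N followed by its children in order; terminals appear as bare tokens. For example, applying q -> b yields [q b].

[e [t [f [f [p [q b]]] - [p [q b]]]] % [e [t [f [p [q b]]]] % [e [t [f [p [q b]]]] % [e [t [f [p [q b]]]] % [e [t [f [p [q var]]]]]]]]]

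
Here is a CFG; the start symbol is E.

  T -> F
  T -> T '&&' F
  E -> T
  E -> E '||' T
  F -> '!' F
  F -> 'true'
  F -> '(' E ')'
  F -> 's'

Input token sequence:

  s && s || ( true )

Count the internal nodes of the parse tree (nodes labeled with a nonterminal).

[E [E [T [T [F s]] && [F s]]] || [T [F ( [E [T [F true]]] )]]]

11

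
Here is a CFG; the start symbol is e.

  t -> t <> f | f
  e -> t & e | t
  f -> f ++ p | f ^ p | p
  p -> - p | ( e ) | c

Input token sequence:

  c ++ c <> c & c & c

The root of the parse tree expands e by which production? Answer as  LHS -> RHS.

[e [t [t [f [f [p c]] ++ [p c]]] <> [f [p c]]] & [e [t [f [p c]]] & [e [t [f [p c]]]]]]

e -> t & e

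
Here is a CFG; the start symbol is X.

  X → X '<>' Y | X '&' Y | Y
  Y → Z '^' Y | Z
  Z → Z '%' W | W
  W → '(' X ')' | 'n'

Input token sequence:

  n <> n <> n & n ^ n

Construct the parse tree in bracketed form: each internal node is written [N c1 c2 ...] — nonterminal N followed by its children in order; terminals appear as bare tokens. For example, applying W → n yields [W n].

[X [X [X [X [Y [Z [W n]]]] <> [Y [Z [W n]]]] <> [Y [Z [W n]]]] & [Y [Z [W n]] ^ [Y [Z [W n]]]]]

X
X & Y
X <> Y & Y
X <> Y <> Y & Y
Y <> Y <> Y & Y
Z <> Y <> Y & Y
W <> Y <> Y & Y
n <> Y <> Y & Y
n <> Z <> Y & Y
n <> W <> Y & Y
n <> n <> Y & Y
n <> n <> Z & Y
n <> n <> W & Y
n <> n <> n & Y
n <> n <> n & Z ^ Y
n <> n <> n & W ^ Y
n <> n <> n & n ^ Y
n <> n <> n & n ^ Z
n <> n <> n & n ^ W
n <> n <> n & n ^ n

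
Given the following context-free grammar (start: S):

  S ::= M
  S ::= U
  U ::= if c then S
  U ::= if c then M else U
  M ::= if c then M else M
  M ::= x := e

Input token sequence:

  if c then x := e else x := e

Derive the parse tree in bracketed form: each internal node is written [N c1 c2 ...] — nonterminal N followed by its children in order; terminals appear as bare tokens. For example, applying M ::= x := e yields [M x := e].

[S [M if c then [M x := e] else [M x := e]]]

S
M
if c then M else M
if c then x := e else M
if c then x := e else x := e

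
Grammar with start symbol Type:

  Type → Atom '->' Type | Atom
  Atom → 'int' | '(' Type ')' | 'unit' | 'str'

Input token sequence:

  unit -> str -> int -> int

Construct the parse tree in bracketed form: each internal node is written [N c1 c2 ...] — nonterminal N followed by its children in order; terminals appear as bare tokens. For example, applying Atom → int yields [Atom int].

[Type [Atom unit] -> [Type [Atom str] -> [Type [Atom int] -> [Type [Atom int]]]]]

Type
Atom -> Type
unit -> Type
unit -> Atom -> Type
unit -> str -> Type
unit -> str -> Atom -> Type
unit -> str -> int -> Type
unit -> str -> int -> Atom
unit -> str -> int -> int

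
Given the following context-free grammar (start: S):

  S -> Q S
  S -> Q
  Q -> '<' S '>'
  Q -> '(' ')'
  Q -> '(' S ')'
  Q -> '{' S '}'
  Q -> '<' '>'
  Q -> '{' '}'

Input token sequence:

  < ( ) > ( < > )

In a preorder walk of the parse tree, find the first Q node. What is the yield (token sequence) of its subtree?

[S [Q < [S [Q ( )]] >] [S [Q ( [S [Q < >]] )]]]

< ( ) >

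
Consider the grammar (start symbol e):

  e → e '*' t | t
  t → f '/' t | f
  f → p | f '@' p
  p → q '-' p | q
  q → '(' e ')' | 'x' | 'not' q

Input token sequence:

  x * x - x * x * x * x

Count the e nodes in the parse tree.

5

[e [e [e [e [e [t [f [p [q x]]]]] * [t [f [p [q x] - [p [q x]]]]]] * [t [f [p [q x]]]]] * [t [f [p [q x]]]]] * [t [f [p [q x]]]]]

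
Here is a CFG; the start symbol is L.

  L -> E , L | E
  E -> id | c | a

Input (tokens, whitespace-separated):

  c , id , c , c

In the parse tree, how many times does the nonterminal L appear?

4

[L [E c] , [L [E id] , [L [E c] , [L [E c]]]]]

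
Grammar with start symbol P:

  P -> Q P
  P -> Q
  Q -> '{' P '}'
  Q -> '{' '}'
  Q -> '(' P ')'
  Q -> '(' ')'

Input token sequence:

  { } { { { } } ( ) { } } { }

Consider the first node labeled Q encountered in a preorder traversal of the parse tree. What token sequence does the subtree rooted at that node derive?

[P [Q { }] [P [Q { [P [Q { [P [Q { }]] }] [P [Q ( )] [P [Q { }]]]] }] [P [Q { }]]]]

{ }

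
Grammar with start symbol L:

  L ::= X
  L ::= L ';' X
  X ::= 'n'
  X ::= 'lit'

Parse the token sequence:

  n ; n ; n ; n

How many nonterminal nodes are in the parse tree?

[L [L [L [L [X n]] ; [X n]] ; [X n]] ; [X n]]

8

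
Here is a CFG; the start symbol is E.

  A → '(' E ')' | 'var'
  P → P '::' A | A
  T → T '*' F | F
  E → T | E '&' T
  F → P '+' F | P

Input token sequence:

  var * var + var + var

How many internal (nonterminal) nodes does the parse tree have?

15

[E [T [T [F [P [A var]]]] * [F [P [A var]] + [F [P [A var]] + [F [P [A var]]]]]]]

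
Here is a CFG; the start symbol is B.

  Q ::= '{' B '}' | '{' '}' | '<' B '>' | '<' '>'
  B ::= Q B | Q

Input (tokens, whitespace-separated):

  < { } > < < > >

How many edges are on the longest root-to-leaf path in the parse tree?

[B [Q < [B [Q { }]] >] [B [Q < [B [Q < >]] >]]]

5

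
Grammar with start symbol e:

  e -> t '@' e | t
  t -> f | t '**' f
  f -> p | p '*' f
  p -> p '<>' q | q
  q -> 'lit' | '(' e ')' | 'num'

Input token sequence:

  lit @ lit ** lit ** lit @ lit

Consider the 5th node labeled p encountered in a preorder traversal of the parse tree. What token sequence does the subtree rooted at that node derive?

[e [t [f [p [q lit]]]] @ [e [t [t [t [f [p [q lit]]]] ** [f [p [q lit]]]] ** [f [p [q lit]]]] @ [e [t [f [p [q lit]]]]]]]

lit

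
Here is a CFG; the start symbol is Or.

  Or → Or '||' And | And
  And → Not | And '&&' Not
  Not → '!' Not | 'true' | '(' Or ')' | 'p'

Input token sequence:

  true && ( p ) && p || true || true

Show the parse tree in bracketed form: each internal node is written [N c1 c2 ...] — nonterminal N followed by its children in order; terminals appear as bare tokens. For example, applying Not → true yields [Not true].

[Or [Or [Or [And [And [And [Not true]] && [Not ( [Or [And [Not p]]] )]] && [Not p]]] || [And [Not true]]] || [And [Not true]]]

Or
Or || And
Or || And || And
And || And || And
And && Not || And || And
And && Not && Not || And || And
Not && Not && Not || And || And
true && Not && Not || And || And
true && ( Or ) && Not || And || And
true && ( And ) && Not || And || And
true && ( Not ) && Not || And || And
true && ( p ) && Not || And || And
true && ( p ) && p || And || And
true && ( p ) && p || Not || And
true && ( p ) && p || true || And
true && ( p ) && p || true || Not
true && ( p ) && p || true || true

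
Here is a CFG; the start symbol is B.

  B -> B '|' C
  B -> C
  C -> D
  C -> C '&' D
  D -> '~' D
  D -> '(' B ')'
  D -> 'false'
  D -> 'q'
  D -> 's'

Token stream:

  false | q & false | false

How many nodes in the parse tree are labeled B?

3

[B [B [B [C [D false]]] | [C [C [D q]] & [D false]]] | [C [D false]]]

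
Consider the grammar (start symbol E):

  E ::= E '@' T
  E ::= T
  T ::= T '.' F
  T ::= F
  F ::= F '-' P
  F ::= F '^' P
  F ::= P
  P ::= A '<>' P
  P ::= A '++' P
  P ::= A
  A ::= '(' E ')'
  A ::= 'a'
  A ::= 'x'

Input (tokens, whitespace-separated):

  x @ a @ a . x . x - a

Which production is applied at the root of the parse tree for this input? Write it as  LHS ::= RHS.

E ::= E '@' T

[E [E [E [T [F [P [A x]]]]] @ [T [F [P [A a]]]]] @ [T [T [T [F [P [A a]]]] . [F [P [A x]]]] . [F [F [P [A x]]] - [P [A a]]]]]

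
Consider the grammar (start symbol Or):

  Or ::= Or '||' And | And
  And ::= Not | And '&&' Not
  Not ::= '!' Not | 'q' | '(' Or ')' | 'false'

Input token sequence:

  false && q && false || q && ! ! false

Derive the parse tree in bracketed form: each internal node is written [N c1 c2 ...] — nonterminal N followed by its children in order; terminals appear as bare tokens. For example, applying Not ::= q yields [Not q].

[Or [Or [And [And [And [Not false]] && [Not q]] && [Not false]]] || [And [And [Not q]] && [Not ! [Not ! [Not false]]]]]

Or
Or || And
And || And
And && Not || And
And && Not && Not || And
Not && Not && Not || And
false && Not && Not || And
false && q && Not || And
false && q && false || And
false && q && false || And && Not
false && q && false || Not && Not
false && q && false || q && Not
false && q && false || q && ! Not
false && q && false || q && ! ! Not
false && q && false || q && ! ! false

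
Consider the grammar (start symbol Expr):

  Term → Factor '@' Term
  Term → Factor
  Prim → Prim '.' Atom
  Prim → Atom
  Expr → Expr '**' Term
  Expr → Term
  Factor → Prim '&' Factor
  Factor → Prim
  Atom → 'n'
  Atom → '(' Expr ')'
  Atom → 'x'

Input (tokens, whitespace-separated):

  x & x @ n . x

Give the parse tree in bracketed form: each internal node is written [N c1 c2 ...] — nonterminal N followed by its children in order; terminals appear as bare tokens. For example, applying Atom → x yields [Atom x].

Expr
Term
Factor @ Term
Prim & Factor @ Term
Atom & Factor @ Term
x & Factor @ Term
x & Prim @ Term
x & Atom @ Term
x & x @ Term
x & x @ Factor
x & x @ Prim
x & x @ Prim . Atom
x & x @ Atom . Atom
x & x @ n . Atom
x & x @ n . x

[Expr [Term [Factor [Prim [Atom x]] & [Factor [Prim [Atom x]]]] @ [Term [Factor [Prim [Prim [Atom n]] . [Atom x]]]]]]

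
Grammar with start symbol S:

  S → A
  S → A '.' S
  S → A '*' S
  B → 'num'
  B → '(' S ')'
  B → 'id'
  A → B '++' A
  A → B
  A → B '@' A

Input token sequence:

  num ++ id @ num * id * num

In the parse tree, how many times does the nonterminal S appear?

3

[S [A [B num] ++ [A [B id] @ [A [B num]]]] * [S [A [B id]] * [S [A [B num]]]]]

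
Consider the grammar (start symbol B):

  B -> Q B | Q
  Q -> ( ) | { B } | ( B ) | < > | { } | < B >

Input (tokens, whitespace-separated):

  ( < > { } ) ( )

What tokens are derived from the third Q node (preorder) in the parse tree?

[B [Q ( [B [Q < >] [B [Q { }]]] )] [B [Q ( )]]]

{ }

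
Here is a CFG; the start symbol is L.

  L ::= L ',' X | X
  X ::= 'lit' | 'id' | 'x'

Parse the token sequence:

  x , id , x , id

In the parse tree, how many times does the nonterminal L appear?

[L [L [L [L [X x]] , [X id]] , [X x]] , [X id]]

4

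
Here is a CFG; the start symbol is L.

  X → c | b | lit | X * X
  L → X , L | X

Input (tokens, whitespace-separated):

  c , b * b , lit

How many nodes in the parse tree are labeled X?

5

[L [X c] , [L [X [X b] * [X b]] , [L [X lit]]]]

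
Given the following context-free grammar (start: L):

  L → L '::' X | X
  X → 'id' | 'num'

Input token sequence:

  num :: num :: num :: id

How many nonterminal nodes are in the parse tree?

8

[L [L [L [L [X num]] :: [X num]] :: [X num]] :: [X id]]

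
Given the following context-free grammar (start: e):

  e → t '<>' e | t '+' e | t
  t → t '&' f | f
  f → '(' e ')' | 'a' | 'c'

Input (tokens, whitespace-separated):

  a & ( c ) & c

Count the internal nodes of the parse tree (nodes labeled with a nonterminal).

[e [t [t [t [f a]] & [f ( [e [t [f c]]] )]] & [f c]]]

10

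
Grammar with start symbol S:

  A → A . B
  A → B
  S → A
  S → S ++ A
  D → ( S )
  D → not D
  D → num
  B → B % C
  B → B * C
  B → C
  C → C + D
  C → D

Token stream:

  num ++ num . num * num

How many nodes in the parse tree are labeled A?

[S [S [A [B [C [D num]]]]] ++ [A [A [B [C [D num]]]] . [B [B [C [D num]]] * [C [D num]]]]]

3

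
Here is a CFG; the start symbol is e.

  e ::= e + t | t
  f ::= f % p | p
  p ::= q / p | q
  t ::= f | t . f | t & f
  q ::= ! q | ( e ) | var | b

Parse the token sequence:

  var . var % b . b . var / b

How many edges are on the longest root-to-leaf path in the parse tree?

[e [t [t [t [t [f [p [q var]]]] . [f [f [p [q var]]] % [p [q b]]]] . [f [p [q b]]]] . [f [p [q var] / [p [q b]]]]]]

8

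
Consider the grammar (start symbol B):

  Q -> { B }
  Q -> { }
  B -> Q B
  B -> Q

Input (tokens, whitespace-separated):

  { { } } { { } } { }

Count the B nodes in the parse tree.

5

[B [Q { [B [Q { }]] }] [B [Q { [B [Q { }]] }] [B [Q { }]]]]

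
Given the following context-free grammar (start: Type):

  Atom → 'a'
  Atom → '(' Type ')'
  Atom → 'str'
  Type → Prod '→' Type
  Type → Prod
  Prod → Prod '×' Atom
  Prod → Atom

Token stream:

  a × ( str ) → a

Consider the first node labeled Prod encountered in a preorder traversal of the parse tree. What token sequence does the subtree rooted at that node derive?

a × ( str )

[Type [Prod [Prod [Atom a]] × [Atom ( [Type [Prod [Atom str]]] )]] → [Type [Prod [Atom a]]]]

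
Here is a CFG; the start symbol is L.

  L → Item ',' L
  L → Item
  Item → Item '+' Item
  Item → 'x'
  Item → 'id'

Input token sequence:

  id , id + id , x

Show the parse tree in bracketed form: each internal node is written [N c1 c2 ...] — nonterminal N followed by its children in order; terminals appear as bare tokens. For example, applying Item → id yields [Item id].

L
Item , L
id , L
id , Item , L
id , Item + Item , L
id , id + Item , L
id , id + id , L
id , id + id , Item
id , id + id , x

[L [Item id] , [L [Item [Item id] + [Item id]] , [L [Item x]]]]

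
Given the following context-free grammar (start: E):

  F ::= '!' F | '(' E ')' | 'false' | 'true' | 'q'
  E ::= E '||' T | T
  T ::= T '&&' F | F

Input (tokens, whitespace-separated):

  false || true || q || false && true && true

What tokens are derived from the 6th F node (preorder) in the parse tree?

true

[E [E [E [E [T [F false]]] || [T [F true]]] || [T [F q]]] || [T [T [T [F false]] && [F true]] && [F true]]]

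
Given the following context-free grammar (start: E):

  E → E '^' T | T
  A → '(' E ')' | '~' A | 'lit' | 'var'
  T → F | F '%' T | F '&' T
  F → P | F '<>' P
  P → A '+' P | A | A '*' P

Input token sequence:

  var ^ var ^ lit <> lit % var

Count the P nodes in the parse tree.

5

[E [E [E [T [F [P [A var]]]]] ^ [T [F [P [A var]]]]] ^ [T [F [F [P [A lit]]] <> [P [A lit]]] % [T [F [P [A var]]]]]]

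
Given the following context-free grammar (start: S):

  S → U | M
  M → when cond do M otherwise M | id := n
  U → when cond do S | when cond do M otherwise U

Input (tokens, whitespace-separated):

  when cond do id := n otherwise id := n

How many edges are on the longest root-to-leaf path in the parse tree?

3

[S [M when cond do [M id := n] otherwise [M id := n]]]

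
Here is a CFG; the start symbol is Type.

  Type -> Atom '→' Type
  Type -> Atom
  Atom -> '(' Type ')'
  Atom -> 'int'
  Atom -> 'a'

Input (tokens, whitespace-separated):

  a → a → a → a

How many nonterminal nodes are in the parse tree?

[Type [Atom a] → [Type [Atom a] → [Type [Atom a] → [Type [Atom a]]]]]

8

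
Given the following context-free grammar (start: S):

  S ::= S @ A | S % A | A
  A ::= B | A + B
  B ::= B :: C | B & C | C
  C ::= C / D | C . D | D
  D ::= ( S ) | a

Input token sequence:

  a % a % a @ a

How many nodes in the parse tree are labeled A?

[S [S [S [S [A [B [C [D a]]]]] % [A [B [C [D a]]]]] % [A [B [C [D a]]]]] @ [A [B [C [D a]]]]]

4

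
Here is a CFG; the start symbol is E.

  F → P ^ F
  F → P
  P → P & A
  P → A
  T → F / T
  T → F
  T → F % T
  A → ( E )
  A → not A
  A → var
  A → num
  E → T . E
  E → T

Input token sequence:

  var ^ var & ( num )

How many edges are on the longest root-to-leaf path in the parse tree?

11

[E [T [F [P [A var]] ^ [F [P [P [A var]] & [A ( [E [T [F [P [A num]]]]] )]]]]]]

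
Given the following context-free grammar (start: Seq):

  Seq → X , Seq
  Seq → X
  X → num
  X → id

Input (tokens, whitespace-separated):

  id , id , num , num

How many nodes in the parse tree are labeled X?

[Seq [X id] , [Seq [X id] , [Seq [X num] , [Seq [X num]]]]]

4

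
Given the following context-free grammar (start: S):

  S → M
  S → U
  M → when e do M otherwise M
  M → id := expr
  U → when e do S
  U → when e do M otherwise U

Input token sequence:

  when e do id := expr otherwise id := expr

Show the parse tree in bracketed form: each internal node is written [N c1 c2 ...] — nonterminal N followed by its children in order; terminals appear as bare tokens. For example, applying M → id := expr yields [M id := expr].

S
M
when e do M otherwise M
when e do id := expr otherwise M
when e do id := expr otherwise id := expr

[S [M when e do [M id := expr] otherwise [M id := expr]]]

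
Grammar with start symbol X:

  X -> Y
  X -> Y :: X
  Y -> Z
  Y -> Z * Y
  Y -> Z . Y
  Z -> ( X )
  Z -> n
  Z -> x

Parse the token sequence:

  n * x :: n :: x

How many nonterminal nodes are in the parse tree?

11

[X [Y [Z n] * [Y [Z x]]] :: [X [Y [Z n]] :: [X [Y [Z x]]]]]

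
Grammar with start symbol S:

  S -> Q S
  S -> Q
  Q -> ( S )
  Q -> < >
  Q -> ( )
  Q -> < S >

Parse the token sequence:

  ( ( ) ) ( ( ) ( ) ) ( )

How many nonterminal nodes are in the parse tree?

12

[S [Q ( [S [Q ( )]] )] [S [Q ( [S [Q ( )] [S [Q ( )]]] )] [S [Q ( )]]]]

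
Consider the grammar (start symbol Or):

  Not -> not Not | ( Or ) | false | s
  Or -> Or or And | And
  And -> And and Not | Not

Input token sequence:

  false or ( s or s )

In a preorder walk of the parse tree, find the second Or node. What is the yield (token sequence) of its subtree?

[Or [Or [And [Not false]]] or [And [Not ( [Or [Or [And [Not s]]] or [And [Not s]]] )]]]

false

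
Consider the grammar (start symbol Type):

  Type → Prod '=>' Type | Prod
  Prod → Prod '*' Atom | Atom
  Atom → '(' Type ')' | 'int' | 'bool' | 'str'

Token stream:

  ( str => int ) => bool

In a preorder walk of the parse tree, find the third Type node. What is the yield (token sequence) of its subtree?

[Type [Prod [Atom ( [Type [Prod [Atom str]] => [Type [Prod [Atom int]]]] )]] => [Type [Prod [Atom bool]]]]

int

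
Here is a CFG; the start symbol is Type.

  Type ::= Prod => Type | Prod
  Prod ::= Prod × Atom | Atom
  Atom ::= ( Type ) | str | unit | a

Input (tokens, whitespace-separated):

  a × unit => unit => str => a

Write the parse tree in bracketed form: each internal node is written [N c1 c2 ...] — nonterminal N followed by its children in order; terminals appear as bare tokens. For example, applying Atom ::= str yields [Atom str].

[Type [Prod [Prod [Atom a]] × [Atom unit]] => [Type [Prod [Atom unit]] => [Type [Prod [Atom str]] => [Type [Prod [Atom a]]]]]]

Type
Prod => Type
Prod × Atom => Type
Atom × Atom => Type
a × Atom => Type
a × unit => Type
a × unit => Prod => Type
a × unit => Atom => Type
a × unit => unit => Type
a × unit => unit => Prod => Type
a × unit => unit => Atom => Type
a × unit => unit => str => Type
a × unit => unit => str => Prod
a × unit => unit => str => Atom
a × unit => unit => str => a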